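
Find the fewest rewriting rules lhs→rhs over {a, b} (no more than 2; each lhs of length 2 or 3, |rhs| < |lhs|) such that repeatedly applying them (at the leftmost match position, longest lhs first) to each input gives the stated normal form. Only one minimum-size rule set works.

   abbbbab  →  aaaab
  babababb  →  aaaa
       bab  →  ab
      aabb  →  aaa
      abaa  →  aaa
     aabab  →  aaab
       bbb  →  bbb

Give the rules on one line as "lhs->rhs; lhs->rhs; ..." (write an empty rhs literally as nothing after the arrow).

abb->aa; ba->a

  | abbbbab => aabbab => aaaab
  | babababb => abababb => aababb => aaabb => aaaa
  | bab => ab
  | aabb => aaa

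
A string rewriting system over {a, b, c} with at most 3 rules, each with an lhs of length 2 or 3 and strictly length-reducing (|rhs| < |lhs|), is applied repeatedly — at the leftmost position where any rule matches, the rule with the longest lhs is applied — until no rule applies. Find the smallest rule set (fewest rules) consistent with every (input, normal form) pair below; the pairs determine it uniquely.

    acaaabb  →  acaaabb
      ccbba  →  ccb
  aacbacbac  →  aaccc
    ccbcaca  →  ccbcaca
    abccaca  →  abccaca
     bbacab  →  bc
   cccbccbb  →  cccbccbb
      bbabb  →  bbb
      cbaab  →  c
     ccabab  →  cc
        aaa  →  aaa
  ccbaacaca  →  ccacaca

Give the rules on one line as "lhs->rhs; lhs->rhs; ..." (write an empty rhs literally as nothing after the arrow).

ba->; cab->c

  | acaaabb
  | ccbba => ccb
  | aacbacbac => aaccbac => aaccc
  | ccbcaca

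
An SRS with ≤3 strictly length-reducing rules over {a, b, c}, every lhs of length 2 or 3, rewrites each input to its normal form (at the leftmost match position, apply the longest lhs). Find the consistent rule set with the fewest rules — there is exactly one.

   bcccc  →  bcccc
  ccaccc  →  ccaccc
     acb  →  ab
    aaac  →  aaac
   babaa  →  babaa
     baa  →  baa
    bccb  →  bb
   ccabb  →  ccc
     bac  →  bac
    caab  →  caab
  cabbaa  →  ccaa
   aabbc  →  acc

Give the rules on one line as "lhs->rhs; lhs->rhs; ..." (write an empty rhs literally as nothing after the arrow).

  | bcccc
  | ccaccc
  | acb => ab
  | aaac

abb->c; cb->b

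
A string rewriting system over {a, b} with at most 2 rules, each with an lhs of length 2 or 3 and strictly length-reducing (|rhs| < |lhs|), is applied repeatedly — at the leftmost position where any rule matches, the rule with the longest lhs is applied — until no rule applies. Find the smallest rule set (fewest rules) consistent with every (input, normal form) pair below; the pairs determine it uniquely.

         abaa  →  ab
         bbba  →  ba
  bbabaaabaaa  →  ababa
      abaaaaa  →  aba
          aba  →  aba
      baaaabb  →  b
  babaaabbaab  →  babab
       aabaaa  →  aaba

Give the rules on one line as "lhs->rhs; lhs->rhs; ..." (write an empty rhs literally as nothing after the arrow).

  | abaa => ab
  | bbba => ba
  | bbabaaabaaa => abaaabaaa => ababaaa => ababa
  | abaaaaa => abaaa => aba

baa->b; bb->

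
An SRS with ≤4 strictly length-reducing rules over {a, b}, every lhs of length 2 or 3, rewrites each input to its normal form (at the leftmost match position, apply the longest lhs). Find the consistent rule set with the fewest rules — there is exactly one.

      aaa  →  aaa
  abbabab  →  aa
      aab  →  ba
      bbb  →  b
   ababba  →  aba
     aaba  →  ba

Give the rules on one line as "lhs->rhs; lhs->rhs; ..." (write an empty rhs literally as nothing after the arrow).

aab->ba; baa->ba; bab->aa; bb->

  | aaa
  | abbabab => aabab => baab => bab => aa
  | aab => ba
  | bbb => b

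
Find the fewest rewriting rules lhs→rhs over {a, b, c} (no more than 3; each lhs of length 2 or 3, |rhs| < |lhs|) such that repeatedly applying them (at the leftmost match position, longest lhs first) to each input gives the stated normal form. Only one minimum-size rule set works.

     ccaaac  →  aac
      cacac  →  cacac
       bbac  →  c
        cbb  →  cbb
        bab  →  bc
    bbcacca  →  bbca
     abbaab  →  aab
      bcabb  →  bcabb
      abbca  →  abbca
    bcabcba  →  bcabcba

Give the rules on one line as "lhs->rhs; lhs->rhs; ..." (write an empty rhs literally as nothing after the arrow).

bab->bc; bba->; cca->

  | ccaaac => aac
  | cacac
  | bbac => c
  | cbb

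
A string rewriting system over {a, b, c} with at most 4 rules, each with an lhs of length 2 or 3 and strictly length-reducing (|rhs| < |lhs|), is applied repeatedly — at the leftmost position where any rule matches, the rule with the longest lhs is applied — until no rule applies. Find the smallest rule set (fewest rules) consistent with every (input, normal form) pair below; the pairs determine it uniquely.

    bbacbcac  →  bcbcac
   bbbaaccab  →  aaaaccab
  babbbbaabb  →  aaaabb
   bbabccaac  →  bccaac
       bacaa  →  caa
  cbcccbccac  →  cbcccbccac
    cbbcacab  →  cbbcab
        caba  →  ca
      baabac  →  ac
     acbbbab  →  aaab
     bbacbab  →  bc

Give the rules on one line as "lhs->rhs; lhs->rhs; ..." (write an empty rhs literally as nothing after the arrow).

  | bbacbcac => bcbcac
  | bbbaaccab => aaaaccab
  | babbbbaabb => bbbaabb => aaaabb
  | bbabccaac => bccaac

aca->a; ba->; bab->; bbb->aa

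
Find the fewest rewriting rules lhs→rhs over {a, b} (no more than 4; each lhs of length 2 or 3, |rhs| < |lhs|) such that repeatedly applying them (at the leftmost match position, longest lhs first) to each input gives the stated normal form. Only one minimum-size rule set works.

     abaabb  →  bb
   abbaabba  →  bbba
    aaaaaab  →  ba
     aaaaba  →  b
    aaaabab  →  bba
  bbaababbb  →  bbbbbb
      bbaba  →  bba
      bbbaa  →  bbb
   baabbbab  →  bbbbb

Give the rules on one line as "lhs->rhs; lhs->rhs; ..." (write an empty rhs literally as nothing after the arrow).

aa->; aab->ba; ab->b; aba->a

  | abaabb => aabb => bab => bb
  | abbaabba => bbaabba => bbbaba => bbba
  | aaaaaab => aaaab => aab => ba
  | aaaaba => aaba => baa => b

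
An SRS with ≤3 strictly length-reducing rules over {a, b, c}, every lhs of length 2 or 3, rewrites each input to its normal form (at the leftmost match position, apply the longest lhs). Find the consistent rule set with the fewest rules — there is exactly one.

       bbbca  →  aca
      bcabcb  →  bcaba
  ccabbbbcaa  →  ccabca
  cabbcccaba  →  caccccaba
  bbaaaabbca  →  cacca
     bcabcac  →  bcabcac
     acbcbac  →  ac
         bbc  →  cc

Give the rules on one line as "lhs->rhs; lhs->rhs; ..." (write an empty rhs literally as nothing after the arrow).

  | bbbca => cbca => aca
  | bcabcb => bcaba
  | ccabbbbcaa => ccacbbcaa => ccaabcaa => ccabcaa => ccabca
  | cabbcccaba => caccccaba

aa->a; bb->c; cb->a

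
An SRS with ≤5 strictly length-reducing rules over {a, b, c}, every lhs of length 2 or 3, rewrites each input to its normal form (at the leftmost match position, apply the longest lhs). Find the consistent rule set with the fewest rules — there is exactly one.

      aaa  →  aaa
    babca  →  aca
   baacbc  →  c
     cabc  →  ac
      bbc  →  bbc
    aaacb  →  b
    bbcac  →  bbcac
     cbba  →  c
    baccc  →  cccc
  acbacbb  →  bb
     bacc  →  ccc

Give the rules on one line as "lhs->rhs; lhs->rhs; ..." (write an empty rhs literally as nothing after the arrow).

  | aaa
  | babca => cbca => aca
  | baacbc => cacbc => caac => c
  | cabc => cbc => ac

aac->; ab->b; ba->c; cb->a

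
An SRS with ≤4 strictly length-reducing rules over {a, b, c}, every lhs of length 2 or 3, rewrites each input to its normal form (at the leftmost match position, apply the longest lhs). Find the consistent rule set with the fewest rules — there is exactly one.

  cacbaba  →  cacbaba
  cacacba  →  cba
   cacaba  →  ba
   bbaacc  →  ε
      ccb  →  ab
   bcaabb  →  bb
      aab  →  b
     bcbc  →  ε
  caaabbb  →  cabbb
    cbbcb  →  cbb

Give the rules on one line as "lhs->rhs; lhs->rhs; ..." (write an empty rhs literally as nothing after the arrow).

  | cacbaba
  | cacacba => ccacba => aacba => cba
  | cacaba => ccaba => aaba => ba
  | bbaacc => bbcc => bc => ε

aa->; aca->ca; bc->; cc->a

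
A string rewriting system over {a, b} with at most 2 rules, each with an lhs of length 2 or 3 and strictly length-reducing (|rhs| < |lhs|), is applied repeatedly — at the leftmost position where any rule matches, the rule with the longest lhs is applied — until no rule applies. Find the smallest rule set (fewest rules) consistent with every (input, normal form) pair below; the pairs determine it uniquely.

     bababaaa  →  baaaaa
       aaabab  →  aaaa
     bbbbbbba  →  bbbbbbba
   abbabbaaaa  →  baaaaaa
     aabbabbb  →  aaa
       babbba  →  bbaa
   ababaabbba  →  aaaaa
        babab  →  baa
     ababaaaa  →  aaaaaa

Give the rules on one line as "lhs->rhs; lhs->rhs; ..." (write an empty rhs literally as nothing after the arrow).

  | bababaaa => baabaaa => baaaaa
  | aaabab => aaaab => aaaa
  | bbbbbbba
  | abbabbaaaa => baabbaaaa => babaaaaa => baaaaaa

ab->a; abb->ba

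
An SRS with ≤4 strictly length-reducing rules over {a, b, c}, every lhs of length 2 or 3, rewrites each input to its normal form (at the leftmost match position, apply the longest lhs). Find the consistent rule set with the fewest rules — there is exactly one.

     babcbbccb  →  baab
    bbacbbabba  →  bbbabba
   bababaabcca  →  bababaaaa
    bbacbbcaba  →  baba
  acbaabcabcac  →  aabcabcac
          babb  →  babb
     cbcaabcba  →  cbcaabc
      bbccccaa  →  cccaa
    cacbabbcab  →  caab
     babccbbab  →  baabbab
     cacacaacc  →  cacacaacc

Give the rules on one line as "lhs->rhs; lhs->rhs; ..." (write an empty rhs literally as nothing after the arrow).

  | babcbbccb => babccb => baab
  | bbacbbabba => bbbabba
  | bababaabcca => bababaaaa
  | bbacbbcaba => bbbcaba => baba

acb->; bbc->; bcc->a; cba->c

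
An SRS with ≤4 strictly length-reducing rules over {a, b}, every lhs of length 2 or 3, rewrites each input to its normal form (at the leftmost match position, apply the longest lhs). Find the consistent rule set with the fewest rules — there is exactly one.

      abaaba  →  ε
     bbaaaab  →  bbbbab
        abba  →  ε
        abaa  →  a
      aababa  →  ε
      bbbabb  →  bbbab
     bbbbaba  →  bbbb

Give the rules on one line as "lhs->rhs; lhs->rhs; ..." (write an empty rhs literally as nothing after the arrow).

  | abaaba => aba => ε
  | bbaaaab => bbbbab
  | abba => aba => ε
  | abaa => a

aaa->bb; aba->; abb->ab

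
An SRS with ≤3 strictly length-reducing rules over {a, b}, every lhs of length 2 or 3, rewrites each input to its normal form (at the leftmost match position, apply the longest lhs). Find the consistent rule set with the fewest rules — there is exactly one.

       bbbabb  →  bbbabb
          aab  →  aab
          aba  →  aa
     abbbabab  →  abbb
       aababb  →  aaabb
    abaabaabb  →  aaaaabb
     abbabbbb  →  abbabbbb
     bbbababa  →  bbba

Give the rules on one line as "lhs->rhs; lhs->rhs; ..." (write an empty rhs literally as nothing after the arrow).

aba->aa; baa->

  | bbbabb
  | aab
  | aba => aa
  | abbbabab => abbbaab => abbb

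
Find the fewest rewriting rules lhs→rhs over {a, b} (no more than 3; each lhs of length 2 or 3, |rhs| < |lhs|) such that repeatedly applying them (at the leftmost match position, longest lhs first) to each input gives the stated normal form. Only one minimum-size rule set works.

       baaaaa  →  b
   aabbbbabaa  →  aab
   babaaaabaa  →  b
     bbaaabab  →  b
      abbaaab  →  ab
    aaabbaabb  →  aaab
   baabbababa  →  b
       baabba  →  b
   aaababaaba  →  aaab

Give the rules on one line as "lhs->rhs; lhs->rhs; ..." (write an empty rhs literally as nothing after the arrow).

  | baaaaa => baaaa => baaa => baa => ba => b
  | aabbbbabaa => aabbbabaa => aabbabaa => aababaa => aabbaa => aabaa => aaba => aab
  | babaaaabaa => bbaaaabaa => baaaabaa => baaabaa => baabaa => babaa => bbaa => baa => ba => b
  | bbaaabab => baaabab => baabab => babab => bbab => bab => bb => b

ba->b; bb->b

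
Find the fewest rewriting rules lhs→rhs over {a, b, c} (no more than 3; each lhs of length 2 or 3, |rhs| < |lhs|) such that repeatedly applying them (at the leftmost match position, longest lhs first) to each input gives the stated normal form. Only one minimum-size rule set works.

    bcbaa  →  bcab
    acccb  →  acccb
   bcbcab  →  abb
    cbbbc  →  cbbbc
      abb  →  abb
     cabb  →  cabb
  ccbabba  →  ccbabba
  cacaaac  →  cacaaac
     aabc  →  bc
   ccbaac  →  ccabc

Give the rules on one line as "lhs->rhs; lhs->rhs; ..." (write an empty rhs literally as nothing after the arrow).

aab->b; baa->ab; cbc->a

  | bcbaa => bcab
  | acccb
  | bcbcab => baab => abb
  | cbbbc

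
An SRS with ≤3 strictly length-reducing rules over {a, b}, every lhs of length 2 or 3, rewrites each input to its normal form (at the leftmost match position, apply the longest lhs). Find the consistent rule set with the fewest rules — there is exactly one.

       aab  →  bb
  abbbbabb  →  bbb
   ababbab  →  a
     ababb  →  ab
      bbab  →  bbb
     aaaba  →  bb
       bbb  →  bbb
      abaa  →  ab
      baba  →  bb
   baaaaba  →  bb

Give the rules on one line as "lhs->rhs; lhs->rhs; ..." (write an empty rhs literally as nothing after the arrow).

  | aab => bb
  | abbbbabb => abbabb => aabb => bbb
  | ababbab => abbbab => abab => abb => a
  | ababb => abbb => ab

aa->b; abb->a; ba->b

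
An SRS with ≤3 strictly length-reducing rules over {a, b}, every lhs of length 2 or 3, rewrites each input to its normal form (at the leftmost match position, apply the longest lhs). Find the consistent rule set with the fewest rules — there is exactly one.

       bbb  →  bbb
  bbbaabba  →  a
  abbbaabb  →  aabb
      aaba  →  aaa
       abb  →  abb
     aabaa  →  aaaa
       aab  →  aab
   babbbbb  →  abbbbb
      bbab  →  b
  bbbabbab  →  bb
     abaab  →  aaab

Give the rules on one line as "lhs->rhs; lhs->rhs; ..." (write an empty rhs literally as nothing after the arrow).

  | bbb
  | bbbaabba => babba => abba => a
  | abbbaabb => ababb => aabb
  | aaba => aaa

ba->a; bba->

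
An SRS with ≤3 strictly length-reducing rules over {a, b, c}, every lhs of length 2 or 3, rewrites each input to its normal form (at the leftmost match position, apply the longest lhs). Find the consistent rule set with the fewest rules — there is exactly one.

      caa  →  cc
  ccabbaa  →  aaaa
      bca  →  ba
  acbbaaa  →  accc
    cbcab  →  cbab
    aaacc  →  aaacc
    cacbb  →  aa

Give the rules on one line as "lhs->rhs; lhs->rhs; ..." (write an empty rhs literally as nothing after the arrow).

  | caa => cc
  | ccabbaa => cabbaa => abbaa => aaaa
  | bca => ba
  | acbbaaa => acaaaa => accaa => accc

bb->a; ca->a; caa->cc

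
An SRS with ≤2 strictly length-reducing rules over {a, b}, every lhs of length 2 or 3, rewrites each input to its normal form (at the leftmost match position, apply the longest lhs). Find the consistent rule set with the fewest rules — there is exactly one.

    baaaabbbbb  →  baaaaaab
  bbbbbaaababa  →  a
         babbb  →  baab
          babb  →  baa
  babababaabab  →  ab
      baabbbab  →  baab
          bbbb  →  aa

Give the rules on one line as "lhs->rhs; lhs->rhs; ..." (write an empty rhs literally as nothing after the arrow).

  | baaaabbbbb => baaaaabbb => baaaaaab
  | bbbbbaaababa => abbbaaababa => aabaaababa => aaababa => aaba => a
  | babbb => baab
  | babb => baa

aba->; bb->a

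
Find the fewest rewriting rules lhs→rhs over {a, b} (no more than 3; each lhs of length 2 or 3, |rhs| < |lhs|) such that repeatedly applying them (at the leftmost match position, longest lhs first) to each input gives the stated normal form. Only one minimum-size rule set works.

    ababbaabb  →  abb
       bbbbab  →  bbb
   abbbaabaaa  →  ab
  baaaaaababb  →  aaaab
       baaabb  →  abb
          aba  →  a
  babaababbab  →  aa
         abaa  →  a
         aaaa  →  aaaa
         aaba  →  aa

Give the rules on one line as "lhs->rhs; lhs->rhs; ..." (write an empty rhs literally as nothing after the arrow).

  | ababbaabb => abaabb => abb
  | bbbbab => bbb
  | abbbaabaaa => abbbaaa => abba => ab
  | baaaaaababb => aaaababb => aaaab

ba->; baa->; bab->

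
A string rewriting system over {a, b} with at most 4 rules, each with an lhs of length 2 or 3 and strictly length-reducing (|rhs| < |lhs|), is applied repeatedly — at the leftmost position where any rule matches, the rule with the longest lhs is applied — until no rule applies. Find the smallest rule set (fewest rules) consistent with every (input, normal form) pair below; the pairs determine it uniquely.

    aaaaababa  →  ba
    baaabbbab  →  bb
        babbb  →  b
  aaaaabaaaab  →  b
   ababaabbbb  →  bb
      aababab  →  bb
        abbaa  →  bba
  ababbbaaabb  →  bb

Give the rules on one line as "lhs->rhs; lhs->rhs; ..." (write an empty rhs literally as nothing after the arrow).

aa->a; ab->b; aba->; bbb->

  | aaaaababa => aaaababa => aaababa => aababa => ababa => ba
  | baaabbbab => baabbbab => babbbab => bbbbab => bab => bb
  | babbb => bbbb => b
  | aaaaabaaaab => aaaabaaaab => aaabaaaab => aabaaaab => abaaaab => aaab => aab => ab => b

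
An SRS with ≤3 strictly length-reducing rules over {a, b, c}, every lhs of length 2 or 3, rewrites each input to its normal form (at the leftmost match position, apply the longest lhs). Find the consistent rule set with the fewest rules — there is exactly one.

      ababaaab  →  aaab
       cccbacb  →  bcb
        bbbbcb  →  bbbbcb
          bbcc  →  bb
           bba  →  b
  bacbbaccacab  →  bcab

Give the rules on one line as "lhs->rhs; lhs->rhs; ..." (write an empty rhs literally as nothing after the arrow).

  | ababaaab => abaaab => aaab
  | cccbacb => cbacb => bcb
  | bbbbcb
  | bbcc => bb

ba->; cba->b; cc->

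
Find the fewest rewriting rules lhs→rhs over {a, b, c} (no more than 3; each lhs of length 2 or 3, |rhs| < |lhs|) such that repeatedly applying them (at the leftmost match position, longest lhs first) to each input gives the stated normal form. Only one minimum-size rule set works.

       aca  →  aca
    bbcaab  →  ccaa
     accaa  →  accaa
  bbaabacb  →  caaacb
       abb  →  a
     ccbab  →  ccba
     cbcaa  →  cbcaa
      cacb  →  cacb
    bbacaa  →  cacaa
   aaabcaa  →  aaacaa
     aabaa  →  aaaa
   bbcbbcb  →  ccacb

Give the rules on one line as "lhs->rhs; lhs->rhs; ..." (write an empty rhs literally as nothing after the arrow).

ab->a; bb->c; cbb->ca

  | aca
  | bbcaab => ccaab => ccaa
  | accaa
  | bbaabacb => caabacb => caaacb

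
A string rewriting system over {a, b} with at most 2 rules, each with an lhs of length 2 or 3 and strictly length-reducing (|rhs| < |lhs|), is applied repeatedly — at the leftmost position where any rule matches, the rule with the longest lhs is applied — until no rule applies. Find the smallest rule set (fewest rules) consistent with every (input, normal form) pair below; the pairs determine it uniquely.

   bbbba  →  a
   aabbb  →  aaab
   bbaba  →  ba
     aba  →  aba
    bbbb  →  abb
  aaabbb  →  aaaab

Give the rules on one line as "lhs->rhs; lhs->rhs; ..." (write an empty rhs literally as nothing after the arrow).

  | bbbba => abba => a
  | aabbb => aaab
  | bbaba => ba
  | aba

bba->; bbb->ab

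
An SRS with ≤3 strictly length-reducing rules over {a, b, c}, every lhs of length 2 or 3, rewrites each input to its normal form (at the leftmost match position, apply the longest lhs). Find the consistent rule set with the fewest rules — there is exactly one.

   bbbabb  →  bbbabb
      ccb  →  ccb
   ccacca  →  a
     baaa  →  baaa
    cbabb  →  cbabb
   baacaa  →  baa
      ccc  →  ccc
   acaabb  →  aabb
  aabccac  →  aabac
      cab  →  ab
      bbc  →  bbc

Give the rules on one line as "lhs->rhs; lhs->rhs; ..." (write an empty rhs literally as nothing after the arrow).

aca->ca; ca->a

  | bbbabb
  | ccb
  | ccacca => cacca => acca => aca => ca => a
  | baaa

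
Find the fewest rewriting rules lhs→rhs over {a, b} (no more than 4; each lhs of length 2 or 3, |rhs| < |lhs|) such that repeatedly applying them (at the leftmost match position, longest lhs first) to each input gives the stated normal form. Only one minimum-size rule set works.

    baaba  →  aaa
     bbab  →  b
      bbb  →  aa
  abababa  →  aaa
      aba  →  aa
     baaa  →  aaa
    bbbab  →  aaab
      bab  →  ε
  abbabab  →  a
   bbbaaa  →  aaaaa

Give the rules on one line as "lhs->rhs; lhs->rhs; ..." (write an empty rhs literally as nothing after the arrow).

  | baaba => aaba => aaa
  | bbab => b
  | bbb => aa
  | abababa => aaba => aaa

ba->a; bab->; bbb->aa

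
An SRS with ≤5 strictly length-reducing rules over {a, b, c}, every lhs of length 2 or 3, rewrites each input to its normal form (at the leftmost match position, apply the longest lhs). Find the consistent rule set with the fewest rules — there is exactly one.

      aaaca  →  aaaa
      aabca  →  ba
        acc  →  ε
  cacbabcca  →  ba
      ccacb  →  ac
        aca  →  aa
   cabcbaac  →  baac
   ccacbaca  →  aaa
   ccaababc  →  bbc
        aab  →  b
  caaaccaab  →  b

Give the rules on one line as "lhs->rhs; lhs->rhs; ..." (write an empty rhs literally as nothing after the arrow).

ab->b; acc->; ca->a; cb->c

  | aaaca => aaaa
  | aabca => abca => bca => ba
  | acc => ε
  | cacbabcca => acbabcca => acabcca => aabcca => abcca => bcca => bca => ba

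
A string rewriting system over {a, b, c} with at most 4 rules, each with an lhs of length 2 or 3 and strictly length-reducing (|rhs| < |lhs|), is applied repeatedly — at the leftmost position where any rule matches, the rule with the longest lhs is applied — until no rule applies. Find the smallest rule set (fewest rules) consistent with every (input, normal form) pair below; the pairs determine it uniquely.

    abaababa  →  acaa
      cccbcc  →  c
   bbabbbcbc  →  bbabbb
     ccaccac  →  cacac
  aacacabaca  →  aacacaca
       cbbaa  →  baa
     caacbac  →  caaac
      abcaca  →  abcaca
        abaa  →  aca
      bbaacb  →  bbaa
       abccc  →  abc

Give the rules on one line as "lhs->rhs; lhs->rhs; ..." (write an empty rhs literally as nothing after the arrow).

  | abaababa => acababa => acacba => acaa
  | cccbcc => ccbcc => cbcc => c
  | bbabbbcbc => bbabbb
  | ccaccac => caccac => cacac

aba->ac; cb->; cbc->; cc->c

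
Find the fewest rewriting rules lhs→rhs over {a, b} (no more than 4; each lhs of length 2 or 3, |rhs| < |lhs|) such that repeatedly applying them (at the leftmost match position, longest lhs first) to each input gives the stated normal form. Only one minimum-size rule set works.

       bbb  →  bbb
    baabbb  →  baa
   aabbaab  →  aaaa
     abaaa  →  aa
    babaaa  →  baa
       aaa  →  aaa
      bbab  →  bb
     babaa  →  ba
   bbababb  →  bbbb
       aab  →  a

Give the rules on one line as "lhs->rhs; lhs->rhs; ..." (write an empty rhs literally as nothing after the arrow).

  | bbb
  | baabbb => baaab => baa
  | aabbaab => aaaaab => aaaa
  | abaaa => aa

ab->; aba->; abb->aa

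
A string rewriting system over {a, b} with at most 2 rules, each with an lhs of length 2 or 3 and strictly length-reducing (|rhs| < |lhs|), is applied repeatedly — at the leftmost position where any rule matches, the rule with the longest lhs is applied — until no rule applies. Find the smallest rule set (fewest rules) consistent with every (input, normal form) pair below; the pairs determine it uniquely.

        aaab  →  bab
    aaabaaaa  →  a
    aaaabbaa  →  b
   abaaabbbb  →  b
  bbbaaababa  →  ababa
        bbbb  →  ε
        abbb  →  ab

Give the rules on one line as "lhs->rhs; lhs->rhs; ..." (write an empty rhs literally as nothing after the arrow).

aa->b; bb->

  | aaab => bab
  | aaabaaaa => babaaaa => babbaa => baaa => bba => a
  | aaaabbaa => baabbaa => bbbbaa => bbaa => aa => b
  | abaaabbbb => abbabbbb => aabbbb => bbbbb => bbb => b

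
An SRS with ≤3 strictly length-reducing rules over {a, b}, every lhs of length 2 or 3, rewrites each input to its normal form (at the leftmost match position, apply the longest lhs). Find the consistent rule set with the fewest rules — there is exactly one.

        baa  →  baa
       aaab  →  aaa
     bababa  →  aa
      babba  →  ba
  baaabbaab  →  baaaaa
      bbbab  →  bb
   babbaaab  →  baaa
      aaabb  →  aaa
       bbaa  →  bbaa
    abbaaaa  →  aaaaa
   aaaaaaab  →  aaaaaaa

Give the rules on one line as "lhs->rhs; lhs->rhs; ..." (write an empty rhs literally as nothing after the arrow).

ab->a; bab->

  | baa
  | aaab => aaa
  | bababa => aba => aa
  | babba => ba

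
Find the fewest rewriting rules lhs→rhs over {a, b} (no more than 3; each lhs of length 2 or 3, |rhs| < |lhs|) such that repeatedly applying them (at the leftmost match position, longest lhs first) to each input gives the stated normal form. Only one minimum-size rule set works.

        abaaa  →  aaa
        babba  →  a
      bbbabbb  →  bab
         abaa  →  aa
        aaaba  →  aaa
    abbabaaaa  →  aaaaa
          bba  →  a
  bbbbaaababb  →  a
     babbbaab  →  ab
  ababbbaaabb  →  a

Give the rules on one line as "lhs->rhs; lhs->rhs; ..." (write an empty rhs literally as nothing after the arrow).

aab->a; baa->a; bb->

  | abaaa => aaa
  | babba => baa => a
  | bbbabbb => babbb => bab
  | abaa => aa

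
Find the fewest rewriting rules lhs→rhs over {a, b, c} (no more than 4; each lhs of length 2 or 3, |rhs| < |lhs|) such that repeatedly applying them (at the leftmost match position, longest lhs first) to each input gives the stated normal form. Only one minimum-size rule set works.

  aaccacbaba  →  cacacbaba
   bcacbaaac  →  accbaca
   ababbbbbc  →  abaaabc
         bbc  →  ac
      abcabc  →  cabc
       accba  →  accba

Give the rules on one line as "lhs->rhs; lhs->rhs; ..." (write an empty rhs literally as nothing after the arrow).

aac->ca; bb->a; bca->ac

  | aaccacbaba => cacacbaba
  | bcacbaaac => accbaaac => accbaca
  | ababbbbbc => abaabbbc => abaaabc
  | bbc => ac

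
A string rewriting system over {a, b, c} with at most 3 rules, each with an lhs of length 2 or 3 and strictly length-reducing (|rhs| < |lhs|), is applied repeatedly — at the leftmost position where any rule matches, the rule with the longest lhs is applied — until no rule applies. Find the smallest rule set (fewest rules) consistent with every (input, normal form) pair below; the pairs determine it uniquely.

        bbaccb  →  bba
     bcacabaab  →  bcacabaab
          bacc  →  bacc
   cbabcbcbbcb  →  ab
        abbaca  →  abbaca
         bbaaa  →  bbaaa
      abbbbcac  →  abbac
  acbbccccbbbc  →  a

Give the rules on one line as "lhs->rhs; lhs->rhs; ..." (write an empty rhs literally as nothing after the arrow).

  | bbaccb => bba
  | bcacabaab
  | bacc
  | cbabcbcbbcb => abcbcbbcb => abcbbcb => abbcb => ab

bbc->; cb->; ccb->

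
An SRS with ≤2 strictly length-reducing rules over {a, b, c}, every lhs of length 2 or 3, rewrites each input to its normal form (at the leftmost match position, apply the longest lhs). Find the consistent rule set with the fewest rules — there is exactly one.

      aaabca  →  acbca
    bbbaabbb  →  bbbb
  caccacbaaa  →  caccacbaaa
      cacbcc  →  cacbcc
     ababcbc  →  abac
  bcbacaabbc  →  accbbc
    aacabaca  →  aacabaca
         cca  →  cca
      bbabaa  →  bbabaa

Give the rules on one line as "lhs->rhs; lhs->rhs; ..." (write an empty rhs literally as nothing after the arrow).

aab->cb; bcb->

  | aaabca => acbca
  | bbbaabbb => bbbcbbb => bbbb
  | caccacbaaa
  | cacbcc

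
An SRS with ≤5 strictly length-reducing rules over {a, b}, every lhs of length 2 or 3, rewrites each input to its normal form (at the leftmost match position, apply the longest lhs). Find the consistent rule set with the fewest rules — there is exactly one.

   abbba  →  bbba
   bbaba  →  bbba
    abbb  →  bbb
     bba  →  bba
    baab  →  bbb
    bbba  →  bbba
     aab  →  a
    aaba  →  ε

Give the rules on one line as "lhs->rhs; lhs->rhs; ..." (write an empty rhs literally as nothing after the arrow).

aa->; aab->a; ab->b; baa->bb

  | abbba => bbba
  | bbaba => bbba
  | abbb => bbb
  | bba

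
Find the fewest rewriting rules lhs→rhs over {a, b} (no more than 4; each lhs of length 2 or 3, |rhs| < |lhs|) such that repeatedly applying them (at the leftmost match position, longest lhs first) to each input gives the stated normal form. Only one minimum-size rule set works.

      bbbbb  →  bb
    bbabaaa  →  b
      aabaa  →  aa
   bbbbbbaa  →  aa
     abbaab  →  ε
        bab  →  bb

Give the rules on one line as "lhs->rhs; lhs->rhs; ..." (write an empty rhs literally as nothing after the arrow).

  | bbbbb => bb
  | bbabaaa => baaa => baa => ba => b
  | aabaa => aa
  | bbbbbbaa => bbbaa => aa

aab->; ba->b; bba->; bbb->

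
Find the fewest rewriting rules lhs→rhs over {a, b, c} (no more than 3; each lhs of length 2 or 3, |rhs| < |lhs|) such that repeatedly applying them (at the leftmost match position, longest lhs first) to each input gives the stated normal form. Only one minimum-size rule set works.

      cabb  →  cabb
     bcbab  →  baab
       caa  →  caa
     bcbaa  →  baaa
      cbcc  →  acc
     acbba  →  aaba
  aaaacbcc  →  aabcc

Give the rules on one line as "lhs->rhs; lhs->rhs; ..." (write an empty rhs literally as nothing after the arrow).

aac->; cb->a

  | cabb
  | bcbab => baab
  | caa
  | bcbaa => baaa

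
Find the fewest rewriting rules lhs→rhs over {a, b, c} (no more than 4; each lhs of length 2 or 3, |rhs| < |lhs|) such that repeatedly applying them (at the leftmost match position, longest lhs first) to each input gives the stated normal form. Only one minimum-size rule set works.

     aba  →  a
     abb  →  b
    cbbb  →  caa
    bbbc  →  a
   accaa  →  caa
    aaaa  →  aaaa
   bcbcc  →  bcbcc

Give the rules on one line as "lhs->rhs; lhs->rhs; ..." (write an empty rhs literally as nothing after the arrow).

  | aba => a
  | abb => b
  | cbbb => caa
  | bbbc => aac => a

ab->; ac->; bbb->aa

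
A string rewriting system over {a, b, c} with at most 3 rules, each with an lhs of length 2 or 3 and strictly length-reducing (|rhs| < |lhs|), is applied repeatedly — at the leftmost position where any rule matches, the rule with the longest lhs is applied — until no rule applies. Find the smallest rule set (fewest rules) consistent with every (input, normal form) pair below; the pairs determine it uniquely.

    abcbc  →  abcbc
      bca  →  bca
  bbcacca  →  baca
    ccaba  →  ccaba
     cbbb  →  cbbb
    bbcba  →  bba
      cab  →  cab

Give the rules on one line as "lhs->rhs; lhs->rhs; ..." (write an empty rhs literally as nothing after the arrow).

acc->ac; bbc->b

  | abcbc
  | bca
  | bbcacca => bacca => baca
  | ccaba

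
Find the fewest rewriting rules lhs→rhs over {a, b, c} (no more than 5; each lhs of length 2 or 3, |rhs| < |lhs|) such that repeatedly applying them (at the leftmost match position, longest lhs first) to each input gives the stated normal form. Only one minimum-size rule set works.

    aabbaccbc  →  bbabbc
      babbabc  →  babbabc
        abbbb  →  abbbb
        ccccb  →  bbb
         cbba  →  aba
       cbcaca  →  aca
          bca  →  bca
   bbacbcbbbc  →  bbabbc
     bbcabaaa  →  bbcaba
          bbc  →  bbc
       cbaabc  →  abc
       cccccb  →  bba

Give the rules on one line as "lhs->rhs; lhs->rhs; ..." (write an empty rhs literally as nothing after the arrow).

aa->; cac->c; cb->a; cc->b

  | aabbaccbc => bbaccbc => bbabbc
  | babbabc
  | abbbb
  | ccccb => bccb => bbb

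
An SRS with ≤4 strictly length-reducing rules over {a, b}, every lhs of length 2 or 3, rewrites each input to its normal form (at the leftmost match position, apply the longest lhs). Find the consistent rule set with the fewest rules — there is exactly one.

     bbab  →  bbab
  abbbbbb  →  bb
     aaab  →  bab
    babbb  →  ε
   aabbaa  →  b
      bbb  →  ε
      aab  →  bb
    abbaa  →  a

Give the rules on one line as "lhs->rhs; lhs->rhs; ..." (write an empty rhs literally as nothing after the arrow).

  | bbab
  | abbbbbb => bbbbb => bb
  | aaab => bab
  | babbb => bbb => ε

aa->b; abb->b; baa->a; bbb->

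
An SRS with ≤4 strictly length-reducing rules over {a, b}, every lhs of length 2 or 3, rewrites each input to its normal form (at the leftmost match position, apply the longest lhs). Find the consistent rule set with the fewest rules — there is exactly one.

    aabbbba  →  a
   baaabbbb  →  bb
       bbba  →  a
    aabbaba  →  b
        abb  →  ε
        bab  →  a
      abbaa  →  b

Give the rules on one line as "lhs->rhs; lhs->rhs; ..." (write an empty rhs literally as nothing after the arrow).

aa->b; ab->a; abb->; ba->a

  | aabbbba => bbbbba => bbbba => bbba => bba => ba => a
  | baaabbbb => aaabbbb => babbbb => abbbb => bb
  | bbba => bba => ba => a
  | aabbaba => bbbaba => bbaba => baba => aba => aa => b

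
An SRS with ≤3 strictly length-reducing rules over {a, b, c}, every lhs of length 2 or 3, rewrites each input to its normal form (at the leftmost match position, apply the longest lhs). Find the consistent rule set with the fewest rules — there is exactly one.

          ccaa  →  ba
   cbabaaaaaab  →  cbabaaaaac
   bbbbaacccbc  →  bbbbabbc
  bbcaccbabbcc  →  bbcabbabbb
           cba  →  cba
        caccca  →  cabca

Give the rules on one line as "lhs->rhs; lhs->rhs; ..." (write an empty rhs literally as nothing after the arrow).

aab->ac; cc->b; cca->b

  | ccaa => ba
  | cbabaaaaaab => cbabaaaaac
  | bbbbaacccbc => bbbbaabcbc => bbbbaccbc => bbbbabbc
  | bbcaccbabbcc => bbcabbabbcc => bbcabbabbb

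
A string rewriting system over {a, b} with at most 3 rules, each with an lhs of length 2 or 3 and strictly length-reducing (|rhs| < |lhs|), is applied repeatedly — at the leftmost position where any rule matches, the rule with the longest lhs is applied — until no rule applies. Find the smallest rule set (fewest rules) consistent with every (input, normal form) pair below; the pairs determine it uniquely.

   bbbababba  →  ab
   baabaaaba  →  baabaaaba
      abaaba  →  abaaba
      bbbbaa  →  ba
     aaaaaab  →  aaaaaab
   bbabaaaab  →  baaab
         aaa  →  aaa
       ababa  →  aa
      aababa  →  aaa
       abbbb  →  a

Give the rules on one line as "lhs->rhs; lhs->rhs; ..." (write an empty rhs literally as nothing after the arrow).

  | bbbababba => bababba => abba => ab
  | baabaaaba
  | abaaba
  | bbbbaa => bbaa => ba

bab->; bb->; bba->b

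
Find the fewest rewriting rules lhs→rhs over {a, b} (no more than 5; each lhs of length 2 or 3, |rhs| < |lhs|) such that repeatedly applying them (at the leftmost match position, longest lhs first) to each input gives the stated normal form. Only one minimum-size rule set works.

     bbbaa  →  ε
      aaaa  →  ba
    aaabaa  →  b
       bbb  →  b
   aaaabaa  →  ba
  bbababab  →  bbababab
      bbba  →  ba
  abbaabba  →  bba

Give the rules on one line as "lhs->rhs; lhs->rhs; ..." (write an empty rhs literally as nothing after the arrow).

  | bbbaa => baa => ε
  | aaaa => ba
  | aaabaa => bbaa => b
  | bbb => b

aaa->b; abb->b; baa->; bbb->b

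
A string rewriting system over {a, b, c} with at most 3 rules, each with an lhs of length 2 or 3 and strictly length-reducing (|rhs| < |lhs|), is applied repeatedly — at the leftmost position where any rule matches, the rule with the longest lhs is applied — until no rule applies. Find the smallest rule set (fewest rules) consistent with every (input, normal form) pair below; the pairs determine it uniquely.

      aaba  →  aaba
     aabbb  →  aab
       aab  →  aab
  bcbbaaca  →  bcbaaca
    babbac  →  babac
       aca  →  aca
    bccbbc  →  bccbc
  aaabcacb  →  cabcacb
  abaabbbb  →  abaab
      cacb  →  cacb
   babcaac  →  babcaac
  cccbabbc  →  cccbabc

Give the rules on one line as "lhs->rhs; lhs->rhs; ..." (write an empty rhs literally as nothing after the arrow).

  | aaba
  | aabbb => aabb => aab
  | aab
  | bcbbaaca => bcbaaca

aaa->ca; bb->b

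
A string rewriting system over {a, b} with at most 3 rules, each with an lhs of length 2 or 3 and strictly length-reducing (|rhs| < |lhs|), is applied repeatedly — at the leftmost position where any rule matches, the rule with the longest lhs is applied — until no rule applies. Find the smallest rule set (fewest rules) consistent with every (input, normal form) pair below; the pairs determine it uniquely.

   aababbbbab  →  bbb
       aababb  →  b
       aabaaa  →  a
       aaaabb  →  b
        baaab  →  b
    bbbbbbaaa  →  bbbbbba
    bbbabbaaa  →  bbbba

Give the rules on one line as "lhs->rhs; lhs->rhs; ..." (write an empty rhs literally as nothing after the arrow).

  | aababbbbab => ababbbbab => abbbbab => bbbab => bbb
  | aababb => ababb => abb => b
  | aabaaa => abaaa => aaa => aa => a
  | aaaabb => aaabb => aabb => abb => b

aa->a; ab->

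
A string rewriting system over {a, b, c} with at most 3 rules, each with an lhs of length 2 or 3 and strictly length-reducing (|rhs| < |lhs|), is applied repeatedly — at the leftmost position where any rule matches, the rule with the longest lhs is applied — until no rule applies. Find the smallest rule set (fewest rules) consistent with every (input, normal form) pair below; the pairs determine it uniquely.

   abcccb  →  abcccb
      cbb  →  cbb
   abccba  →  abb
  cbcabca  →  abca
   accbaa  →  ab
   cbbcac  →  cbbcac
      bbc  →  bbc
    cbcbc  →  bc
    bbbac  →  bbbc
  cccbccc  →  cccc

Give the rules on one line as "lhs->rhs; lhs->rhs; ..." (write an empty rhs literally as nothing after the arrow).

ba->b; cba->ba; cbc->

  | abcccb
  | cbb
  | abccba => abcba => abba => abb
  | cbcabca => abca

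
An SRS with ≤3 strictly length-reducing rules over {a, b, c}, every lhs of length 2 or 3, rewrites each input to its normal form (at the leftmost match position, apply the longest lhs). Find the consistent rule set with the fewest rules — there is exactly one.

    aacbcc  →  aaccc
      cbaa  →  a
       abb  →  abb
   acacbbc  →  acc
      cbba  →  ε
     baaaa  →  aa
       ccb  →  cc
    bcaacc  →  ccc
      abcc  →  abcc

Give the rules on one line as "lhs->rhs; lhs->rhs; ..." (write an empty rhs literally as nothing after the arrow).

ba->c; ca->; cb->c

  | aacbcc => aaccc
  | cbaa => caa => a
  | abb
  | acacbbc => acbbc => acbc => acc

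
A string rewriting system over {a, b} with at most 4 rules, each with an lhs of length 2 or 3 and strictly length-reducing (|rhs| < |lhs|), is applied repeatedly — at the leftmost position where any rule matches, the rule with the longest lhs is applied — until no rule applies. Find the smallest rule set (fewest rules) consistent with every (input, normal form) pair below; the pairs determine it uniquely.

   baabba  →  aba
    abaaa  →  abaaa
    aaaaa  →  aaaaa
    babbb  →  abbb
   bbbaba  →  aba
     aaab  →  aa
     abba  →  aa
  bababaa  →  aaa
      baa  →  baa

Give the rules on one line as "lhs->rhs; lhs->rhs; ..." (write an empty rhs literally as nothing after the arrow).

aab->a; bab->ab; bba->a

  | baabba => baba => aba
  | abaaa
  | aaaaa
  | babbb => abbb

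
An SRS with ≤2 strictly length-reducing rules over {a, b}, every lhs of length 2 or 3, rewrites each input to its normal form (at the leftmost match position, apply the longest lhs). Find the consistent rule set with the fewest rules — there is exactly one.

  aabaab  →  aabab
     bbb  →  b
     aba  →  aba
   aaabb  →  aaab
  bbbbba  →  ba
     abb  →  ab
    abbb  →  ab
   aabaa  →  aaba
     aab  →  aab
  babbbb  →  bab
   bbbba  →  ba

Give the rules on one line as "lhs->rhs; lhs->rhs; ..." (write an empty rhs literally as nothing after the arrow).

baa->ba; bb->b

  | aabaab => aabab
  | bbb => bb => b
  | aba
  | aaabb => aaab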